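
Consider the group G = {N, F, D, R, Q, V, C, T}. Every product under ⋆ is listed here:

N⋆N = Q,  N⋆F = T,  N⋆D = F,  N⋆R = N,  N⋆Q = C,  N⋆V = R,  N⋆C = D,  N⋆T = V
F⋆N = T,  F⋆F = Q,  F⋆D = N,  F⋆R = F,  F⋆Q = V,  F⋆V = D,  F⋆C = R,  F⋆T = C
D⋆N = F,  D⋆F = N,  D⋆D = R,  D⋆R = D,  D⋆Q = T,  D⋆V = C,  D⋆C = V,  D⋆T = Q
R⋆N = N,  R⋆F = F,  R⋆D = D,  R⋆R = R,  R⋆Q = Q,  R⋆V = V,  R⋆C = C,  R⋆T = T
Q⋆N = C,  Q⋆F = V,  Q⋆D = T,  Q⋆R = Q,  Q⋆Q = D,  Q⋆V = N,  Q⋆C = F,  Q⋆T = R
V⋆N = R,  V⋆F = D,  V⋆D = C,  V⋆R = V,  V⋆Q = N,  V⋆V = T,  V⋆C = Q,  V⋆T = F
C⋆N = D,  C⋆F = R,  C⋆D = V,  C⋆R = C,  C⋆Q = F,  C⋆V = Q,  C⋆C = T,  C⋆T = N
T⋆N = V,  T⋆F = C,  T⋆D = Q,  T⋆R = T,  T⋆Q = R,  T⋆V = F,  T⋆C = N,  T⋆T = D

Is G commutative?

Check whether the table is symmetric across its main diagonal.
Every entry (row x, col y) equals the entry (row y, col x), so G is abelian.

Yes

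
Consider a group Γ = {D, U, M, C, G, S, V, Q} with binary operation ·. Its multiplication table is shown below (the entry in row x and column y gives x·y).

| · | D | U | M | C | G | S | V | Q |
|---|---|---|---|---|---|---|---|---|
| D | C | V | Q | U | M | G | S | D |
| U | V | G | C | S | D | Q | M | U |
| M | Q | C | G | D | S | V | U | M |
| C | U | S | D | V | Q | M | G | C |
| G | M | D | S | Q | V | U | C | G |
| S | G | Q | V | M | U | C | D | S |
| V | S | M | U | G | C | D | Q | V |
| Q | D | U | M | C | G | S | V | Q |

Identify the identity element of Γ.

The identity e satisfies e·x = x for all x, so its row in the table reproduces the column headers.
Row Q reads: D, U, M, C, G, S, V, Q — exactly the header order. So Q is the identity.

Q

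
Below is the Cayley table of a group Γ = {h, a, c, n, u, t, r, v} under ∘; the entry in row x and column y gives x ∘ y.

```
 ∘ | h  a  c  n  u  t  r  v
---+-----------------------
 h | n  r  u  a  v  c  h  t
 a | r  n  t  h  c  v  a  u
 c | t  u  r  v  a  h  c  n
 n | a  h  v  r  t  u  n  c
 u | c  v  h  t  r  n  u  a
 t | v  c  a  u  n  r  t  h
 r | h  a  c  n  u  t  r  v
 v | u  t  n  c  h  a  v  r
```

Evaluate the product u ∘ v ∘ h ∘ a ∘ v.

u ∘ v = a
a ∘ h = r
r ∘ a = a
a ∘ v = u

u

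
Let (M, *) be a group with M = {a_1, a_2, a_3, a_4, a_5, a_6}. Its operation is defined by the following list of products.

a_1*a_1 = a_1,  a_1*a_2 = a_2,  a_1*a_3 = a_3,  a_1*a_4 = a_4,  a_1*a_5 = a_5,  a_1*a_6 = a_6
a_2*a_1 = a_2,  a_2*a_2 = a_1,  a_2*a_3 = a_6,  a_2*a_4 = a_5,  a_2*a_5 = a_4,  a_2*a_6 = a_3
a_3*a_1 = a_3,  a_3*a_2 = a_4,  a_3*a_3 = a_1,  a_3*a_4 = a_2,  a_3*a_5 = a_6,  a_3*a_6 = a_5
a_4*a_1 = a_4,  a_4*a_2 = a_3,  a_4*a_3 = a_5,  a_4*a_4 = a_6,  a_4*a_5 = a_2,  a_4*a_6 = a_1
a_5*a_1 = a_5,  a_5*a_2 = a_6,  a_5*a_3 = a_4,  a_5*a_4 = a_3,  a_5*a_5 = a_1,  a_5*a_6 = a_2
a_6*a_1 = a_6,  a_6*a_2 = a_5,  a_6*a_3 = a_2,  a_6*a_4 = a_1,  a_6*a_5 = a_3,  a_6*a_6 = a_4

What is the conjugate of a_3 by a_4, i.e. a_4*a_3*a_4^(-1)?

The identity is a_1. In row a_4, the entry a_1 sits in column a_6, so a_4^(-1) = a_6.
a_4*a_3 = a_5
a_5*a_6 = a_2
(Structurally, M here is isomorphic to the symmetric group S_3.)

a_2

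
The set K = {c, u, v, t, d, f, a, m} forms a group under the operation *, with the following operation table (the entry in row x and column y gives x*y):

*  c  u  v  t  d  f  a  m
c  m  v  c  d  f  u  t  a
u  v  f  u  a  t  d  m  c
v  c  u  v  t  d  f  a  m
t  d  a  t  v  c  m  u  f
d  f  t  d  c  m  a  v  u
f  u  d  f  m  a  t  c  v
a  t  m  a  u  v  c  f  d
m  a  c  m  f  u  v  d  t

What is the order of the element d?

8

The identity element is v (its row matches the header).
d^1 = d
d^2 = d*d = m
d^3 = m*d = u
d^4 = u*d = t
d^5 = t*d = c
d^6 = c*d = f
d^7 = f*d = a
d^8 = a*d = v
The first power of d equal to the identity is d^8, so ord(d) = 8.
(Structurally, K here is isomorphic to the cyclic group Z_8.)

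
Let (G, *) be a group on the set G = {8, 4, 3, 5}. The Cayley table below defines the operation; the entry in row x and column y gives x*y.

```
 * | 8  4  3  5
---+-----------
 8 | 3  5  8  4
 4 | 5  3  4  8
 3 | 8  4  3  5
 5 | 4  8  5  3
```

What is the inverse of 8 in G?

8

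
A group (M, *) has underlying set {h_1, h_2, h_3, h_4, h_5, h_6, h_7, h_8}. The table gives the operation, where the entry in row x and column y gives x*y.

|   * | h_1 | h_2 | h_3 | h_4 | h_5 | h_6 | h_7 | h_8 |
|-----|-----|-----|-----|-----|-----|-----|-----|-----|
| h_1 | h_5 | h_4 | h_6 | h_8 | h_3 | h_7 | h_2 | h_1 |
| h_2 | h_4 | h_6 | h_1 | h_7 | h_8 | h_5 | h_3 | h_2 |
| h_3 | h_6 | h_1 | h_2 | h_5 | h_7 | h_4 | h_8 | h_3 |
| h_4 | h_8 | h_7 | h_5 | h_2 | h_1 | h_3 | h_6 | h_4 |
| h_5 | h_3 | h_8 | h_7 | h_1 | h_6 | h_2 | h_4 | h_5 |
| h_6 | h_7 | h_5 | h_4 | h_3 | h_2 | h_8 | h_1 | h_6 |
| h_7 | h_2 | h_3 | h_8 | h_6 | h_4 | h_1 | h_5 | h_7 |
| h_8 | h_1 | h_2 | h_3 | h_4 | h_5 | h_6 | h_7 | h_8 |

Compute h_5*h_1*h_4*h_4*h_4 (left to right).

h_5*h_1 = h_3
h_3*h_4 = h_5
h_5*h_4 = h_1
h_1*h_4 = h_8
(Structurally, M here is isomorphic to the cyclic group Z_8.)

h_8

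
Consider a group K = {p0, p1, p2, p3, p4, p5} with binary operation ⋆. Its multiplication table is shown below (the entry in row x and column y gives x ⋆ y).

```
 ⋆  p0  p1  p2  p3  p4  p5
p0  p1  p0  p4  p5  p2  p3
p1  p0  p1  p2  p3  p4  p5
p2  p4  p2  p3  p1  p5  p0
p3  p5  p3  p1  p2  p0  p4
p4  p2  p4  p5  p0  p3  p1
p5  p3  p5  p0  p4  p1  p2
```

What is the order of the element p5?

6

The identity element is p1 (its row matches the header).
p5^1 = p5
p5^2 = p5 ⋆ p5 = p2
p5^3 = p2 ⋆ p5 = p0
p5^4 = p0 ⋆ p5 = p3
p5^5 = p3 ⋆ p5 = p4
p5^6 = p4 ⋆ p5 = p1
The first power of p5 equal to the identity is p5^6, so ord(p5) = 6.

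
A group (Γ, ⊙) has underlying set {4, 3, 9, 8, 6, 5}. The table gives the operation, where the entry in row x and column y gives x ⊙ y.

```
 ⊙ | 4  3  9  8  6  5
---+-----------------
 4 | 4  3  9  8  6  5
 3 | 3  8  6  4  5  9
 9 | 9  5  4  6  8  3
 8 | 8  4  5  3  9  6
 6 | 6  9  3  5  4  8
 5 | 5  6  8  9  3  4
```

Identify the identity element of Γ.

4

The identity e satisfies e ⊙ x = x for all x, so its row in the table reproduces the column headers.
Row 4 reads: 4, 3, 9, 8, 6, 5 — exactly the header order. So 4 is the identity.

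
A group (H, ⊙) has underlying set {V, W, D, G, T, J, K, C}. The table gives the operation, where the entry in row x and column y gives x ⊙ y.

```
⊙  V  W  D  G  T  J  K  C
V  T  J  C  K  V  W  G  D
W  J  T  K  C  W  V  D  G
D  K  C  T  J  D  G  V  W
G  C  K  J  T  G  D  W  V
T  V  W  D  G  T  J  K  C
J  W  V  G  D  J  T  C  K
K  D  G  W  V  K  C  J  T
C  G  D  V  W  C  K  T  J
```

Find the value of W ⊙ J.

Read row W, column J: W ⊙ J = V.

V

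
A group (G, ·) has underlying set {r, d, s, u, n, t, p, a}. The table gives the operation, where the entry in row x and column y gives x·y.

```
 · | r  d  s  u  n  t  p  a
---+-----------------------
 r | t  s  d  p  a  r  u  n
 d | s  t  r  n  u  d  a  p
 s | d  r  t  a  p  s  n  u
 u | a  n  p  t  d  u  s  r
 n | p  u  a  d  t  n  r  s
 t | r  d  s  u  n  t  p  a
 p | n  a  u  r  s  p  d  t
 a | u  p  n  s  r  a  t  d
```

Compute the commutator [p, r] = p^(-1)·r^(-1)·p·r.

Identity is t; from the table p^(-1) = a and r^(-1) = r.
a·r = u
u·p = s
s·r = d

d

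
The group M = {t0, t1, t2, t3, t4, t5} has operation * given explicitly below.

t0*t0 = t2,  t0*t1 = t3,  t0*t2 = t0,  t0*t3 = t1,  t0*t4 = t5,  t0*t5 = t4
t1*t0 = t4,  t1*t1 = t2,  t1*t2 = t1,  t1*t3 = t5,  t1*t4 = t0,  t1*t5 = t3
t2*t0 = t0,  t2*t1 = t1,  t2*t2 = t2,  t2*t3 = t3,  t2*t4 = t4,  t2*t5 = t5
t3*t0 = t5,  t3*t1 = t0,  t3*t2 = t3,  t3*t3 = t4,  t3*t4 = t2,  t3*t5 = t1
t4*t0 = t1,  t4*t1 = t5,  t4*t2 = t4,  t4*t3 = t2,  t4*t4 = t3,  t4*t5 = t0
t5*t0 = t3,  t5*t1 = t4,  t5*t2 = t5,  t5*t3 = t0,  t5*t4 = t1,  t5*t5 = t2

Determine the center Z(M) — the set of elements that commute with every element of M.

An element z is central iff its row equals its column in the table.
For t5: t5 * t4 = t1 ≠ t0 = t4 * t5, so t5 ∉ Z.
Checking each element this way leaves Z(M) = {t2}.

{t2}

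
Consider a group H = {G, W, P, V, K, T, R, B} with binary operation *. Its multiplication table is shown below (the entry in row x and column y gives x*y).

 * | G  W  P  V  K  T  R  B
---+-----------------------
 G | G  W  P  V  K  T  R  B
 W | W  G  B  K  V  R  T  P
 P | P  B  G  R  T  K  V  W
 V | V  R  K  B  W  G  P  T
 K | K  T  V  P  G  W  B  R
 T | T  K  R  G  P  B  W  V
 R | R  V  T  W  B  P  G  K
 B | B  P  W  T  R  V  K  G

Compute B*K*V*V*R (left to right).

B

B*K = R
R*V = W
W*V = K
K*R = B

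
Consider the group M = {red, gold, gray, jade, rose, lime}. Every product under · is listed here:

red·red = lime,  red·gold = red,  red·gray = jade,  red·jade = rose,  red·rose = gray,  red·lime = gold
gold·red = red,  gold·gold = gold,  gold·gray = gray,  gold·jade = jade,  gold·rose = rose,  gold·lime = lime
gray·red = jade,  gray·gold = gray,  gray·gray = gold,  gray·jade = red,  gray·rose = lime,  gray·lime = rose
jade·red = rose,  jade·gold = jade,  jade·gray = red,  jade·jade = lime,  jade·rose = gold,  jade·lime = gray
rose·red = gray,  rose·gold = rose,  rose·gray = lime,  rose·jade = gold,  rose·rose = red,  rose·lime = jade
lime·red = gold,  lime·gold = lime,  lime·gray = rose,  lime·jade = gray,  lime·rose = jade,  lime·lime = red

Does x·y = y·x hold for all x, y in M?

Check whether the table is symmetric across its main diagonal.
Every entry (row x, col y) equals the entry (row y, col x), so M is abelian.

Yes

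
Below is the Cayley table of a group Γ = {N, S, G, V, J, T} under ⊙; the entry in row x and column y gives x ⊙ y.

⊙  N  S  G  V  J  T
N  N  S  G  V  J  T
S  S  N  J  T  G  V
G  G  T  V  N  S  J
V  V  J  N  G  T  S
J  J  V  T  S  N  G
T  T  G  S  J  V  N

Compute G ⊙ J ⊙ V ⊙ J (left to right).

G ⊙ J = S
S ⊙ V = T
T ⊙ J = V

V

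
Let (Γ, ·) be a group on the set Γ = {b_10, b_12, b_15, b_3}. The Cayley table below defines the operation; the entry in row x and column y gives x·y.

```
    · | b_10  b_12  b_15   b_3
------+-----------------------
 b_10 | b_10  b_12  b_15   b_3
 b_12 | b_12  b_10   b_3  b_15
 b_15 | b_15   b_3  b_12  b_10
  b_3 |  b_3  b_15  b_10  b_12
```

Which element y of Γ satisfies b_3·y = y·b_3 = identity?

First locate the identity: row b_10 matches the header, so b_10 is the identity.
Scan row b_3 for b_10: b_3·b_15 = b_10. Hence b_3^(-1) = b_15.

b_15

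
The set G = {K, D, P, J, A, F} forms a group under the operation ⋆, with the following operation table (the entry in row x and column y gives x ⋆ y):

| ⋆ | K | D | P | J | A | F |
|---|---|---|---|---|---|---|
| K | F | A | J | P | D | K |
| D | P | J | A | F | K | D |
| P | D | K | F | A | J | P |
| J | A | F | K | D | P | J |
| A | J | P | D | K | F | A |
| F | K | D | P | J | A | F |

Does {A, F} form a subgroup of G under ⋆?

Yes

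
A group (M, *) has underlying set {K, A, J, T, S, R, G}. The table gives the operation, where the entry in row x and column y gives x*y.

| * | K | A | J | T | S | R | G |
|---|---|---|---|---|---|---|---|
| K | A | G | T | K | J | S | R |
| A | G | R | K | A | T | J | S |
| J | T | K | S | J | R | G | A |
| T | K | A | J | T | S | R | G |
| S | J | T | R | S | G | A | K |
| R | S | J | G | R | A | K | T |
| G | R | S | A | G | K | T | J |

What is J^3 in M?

R

J^1 = J
J^2 = J*J = S
J^3 = S*J = R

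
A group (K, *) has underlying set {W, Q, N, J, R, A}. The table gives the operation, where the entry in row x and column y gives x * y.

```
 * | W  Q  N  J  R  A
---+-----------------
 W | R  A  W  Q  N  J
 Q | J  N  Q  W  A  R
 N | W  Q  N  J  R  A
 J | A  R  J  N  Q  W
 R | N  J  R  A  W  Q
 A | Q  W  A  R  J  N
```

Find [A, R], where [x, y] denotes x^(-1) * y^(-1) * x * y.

W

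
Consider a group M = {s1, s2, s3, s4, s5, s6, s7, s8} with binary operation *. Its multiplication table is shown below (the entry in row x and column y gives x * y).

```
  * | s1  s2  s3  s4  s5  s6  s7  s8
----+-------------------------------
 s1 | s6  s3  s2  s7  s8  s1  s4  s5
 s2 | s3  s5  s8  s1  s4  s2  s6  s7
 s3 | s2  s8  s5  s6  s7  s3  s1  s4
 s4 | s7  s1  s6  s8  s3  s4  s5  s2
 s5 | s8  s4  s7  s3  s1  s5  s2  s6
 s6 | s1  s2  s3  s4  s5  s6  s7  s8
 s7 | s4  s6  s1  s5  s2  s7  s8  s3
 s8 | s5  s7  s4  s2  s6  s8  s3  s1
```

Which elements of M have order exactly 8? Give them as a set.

Identity is s6. Compute the order of each non-identity element by repeated multiplication:
  s1: s1 → s6  (order 2)
  s2: s2 → s5 → s4 → s1 → s3 → s8 → s7 → s6  (order 8)
  s3: s3 → s5 → s7 → s1 → s2 → s8 → s4 → s6  (order 8)
  s4: s4 → s8 → s2 → s1 → s7 → s5 → s3 → s6  (order 8)
  s5: s5 → s1 → s8 → s6  (order 4)
  s7: s7 → s8 → s3 → s1 → s4 → s5 → s2 → s6  (order 8)
  s8: s8 → s1 → s5 → s6  (order 4)
Elements of order 8: {s2, s3, s4, s7}.

{s2, s3, s4, s7}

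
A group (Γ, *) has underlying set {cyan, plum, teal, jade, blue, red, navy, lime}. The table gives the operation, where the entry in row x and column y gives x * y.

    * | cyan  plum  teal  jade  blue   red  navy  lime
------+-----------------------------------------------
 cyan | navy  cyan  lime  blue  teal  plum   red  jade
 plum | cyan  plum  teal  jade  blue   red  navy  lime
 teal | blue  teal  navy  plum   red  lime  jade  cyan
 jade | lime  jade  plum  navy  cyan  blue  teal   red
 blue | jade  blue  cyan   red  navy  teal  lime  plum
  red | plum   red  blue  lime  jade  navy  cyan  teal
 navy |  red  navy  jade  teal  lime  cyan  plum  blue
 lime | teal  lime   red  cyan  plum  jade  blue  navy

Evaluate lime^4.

plum

lime^1 = lime
lime^2 = lime * lime = navy
lime^3 = navy * lime = blue
lime^4 = blue * lime = plum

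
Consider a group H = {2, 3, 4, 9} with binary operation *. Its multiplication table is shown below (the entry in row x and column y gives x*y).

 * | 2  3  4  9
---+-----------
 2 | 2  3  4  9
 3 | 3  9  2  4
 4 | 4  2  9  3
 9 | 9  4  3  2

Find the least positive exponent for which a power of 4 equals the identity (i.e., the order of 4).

4

The identity element is 2 (its row matches the header).
4^1 = 4
4^2 = 4*4 = 9
4^3 = 9*4 = 3
4^4 = 3*4 = 2
The first power of 4 equal to the identity is 4^4, so ord(4) = 4.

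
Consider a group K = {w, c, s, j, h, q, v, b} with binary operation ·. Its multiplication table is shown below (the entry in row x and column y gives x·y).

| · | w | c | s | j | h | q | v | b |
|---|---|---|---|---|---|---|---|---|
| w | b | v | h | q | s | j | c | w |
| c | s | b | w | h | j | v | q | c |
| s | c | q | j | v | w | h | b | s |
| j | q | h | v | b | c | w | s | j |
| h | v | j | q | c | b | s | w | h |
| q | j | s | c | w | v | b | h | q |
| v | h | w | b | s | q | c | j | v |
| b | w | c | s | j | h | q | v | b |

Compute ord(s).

4

The identity element is b (its row matches the header).
s^1 = s
s^2 = s·s = j
s^3 = j·s = v
s^4 = v·s = b
The first power of s equal to the identity is s^4, so ord(s) = 4.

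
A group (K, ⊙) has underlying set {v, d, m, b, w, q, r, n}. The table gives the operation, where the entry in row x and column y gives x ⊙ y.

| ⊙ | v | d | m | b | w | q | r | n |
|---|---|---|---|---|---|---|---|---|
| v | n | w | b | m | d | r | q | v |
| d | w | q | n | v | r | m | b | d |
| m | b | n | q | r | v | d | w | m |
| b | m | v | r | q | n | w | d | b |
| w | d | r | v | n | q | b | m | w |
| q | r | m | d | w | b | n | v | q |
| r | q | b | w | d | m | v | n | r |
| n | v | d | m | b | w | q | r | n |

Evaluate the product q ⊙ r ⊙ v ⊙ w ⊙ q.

b

q ⊙ r = v
v ⊙ v = n
n ⊙ w = w
w ⊙ q = b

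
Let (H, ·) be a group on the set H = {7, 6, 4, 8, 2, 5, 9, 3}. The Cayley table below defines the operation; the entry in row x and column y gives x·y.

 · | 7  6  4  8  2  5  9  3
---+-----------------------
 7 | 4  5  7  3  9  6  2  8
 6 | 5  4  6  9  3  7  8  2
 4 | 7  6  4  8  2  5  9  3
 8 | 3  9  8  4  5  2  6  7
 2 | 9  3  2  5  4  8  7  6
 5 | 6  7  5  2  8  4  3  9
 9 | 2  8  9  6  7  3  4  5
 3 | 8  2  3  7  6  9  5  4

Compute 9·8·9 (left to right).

9·8 = 6
6·9 = 8

8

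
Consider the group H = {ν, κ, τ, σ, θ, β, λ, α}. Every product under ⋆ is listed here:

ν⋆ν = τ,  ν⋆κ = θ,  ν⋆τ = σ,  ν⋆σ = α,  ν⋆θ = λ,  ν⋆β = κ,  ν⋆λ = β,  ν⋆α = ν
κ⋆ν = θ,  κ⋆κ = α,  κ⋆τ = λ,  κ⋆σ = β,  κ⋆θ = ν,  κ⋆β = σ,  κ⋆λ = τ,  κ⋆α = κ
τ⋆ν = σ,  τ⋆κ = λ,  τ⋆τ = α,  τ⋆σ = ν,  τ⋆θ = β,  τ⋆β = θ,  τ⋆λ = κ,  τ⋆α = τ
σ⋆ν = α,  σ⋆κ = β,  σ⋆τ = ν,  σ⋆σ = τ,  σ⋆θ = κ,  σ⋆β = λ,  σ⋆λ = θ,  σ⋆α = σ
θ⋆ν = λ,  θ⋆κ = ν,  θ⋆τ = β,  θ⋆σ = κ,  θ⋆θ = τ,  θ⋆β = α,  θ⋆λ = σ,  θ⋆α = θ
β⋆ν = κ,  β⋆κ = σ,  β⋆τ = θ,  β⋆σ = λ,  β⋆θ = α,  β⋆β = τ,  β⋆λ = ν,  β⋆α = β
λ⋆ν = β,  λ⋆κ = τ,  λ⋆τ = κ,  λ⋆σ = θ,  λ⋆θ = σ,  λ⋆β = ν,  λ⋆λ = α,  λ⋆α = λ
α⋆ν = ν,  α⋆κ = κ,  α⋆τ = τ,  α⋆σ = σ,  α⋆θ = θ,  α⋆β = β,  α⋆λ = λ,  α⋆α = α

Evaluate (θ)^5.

θ

θ^1 = θ
θ^2 = θ ⋆ θ = τ
θ^3 = τ ⋆ θ = β
θ^4 = β ⋆ θ = α
θ^5 = α ⋆ θ = θ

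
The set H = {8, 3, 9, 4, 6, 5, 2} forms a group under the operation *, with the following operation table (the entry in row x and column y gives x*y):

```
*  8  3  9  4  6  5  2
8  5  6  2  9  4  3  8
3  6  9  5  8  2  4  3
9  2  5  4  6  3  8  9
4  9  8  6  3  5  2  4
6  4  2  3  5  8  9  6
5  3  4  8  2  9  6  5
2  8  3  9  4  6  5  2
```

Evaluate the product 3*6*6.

3*6 = 2
2*6 = 6

6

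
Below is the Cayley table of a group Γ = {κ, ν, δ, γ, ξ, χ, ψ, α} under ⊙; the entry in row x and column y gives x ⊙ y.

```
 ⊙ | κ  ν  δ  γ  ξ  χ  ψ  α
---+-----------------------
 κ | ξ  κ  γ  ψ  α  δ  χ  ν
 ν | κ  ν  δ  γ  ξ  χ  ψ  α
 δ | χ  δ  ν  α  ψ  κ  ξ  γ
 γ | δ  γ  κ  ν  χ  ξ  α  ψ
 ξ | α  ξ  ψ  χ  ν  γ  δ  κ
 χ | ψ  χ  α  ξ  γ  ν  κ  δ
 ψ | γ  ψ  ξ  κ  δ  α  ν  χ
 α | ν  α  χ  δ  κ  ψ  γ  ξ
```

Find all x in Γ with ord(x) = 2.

Identity is ν. Compute the order of each non-identity element by repeated multiplication:
  κ: κ → ξ → α → ν  (order 4)
  δ: δ → ν  (order 2)
  γ: γ → ν  (order 2)
  ξ: ξ → ν  (order 2)
  χ: χ → ν  (order 2)
  ψ: ψ → ν  (order 2)
  α: α → ξ → κ → ν  (order 4)
Elements of order 2: {γ, δ, ξ, χ, ψ}.

{γ, δ, ξ, χ, ψ}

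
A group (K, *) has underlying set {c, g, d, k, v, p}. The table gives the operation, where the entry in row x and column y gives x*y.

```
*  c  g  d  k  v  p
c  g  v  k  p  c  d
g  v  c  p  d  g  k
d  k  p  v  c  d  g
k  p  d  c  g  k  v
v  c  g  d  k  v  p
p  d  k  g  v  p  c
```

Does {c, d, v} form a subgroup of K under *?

d*c = k, which is not in {c, d, v}.
The subset is not closed under *, so it is not a subgroup.
(Structurally, K here is isomorphic to the cyclic group Z_6.)

No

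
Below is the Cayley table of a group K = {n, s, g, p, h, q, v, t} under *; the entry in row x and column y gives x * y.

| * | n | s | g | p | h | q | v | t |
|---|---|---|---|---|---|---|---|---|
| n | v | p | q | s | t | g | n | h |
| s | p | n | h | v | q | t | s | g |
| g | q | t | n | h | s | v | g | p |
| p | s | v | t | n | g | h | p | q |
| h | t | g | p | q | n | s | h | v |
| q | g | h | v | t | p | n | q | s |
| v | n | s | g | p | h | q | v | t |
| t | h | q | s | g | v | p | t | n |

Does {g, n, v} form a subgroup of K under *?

n * g = q, which is not in {g, n, v}.
The subset is not closed under *, so it is not a subgroup.
(Structurally, K here is isomorphic to the quaternion group Q_8.)

No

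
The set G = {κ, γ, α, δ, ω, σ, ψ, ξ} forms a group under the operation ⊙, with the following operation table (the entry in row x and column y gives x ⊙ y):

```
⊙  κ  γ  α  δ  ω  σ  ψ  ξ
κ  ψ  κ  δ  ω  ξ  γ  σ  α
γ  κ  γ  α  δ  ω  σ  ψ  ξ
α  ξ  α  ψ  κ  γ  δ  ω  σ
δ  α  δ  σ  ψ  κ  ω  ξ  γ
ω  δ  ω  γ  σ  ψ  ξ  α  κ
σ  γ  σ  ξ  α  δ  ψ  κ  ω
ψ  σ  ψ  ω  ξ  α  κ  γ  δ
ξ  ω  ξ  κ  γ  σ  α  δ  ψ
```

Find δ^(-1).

ξ

First locate the identity: row γ matches the header, so γ is the identity.
Scan row δ for γ: δ ⊙ ξ = γ. Hence δ^(-1) = ξ.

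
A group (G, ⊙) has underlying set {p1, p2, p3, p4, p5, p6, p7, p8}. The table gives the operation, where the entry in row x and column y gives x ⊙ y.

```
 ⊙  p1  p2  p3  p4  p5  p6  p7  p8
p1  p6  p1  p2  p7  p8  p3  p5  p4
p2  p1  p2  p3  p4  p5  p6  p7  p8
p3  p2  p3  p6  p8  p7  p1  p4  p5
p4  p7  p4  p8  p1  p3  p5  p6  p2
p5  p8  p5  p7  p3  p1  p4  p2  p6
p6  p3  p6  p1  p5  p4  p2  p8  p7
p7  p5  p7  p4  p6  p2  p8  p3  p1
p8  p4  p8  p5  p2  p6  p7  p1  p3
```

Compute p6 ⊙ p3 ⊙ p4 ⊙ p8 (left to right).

p1

p6 ⊙ p3 = p1
p1 ⊙ p4 = p7
p7 ⊙ p8 = p1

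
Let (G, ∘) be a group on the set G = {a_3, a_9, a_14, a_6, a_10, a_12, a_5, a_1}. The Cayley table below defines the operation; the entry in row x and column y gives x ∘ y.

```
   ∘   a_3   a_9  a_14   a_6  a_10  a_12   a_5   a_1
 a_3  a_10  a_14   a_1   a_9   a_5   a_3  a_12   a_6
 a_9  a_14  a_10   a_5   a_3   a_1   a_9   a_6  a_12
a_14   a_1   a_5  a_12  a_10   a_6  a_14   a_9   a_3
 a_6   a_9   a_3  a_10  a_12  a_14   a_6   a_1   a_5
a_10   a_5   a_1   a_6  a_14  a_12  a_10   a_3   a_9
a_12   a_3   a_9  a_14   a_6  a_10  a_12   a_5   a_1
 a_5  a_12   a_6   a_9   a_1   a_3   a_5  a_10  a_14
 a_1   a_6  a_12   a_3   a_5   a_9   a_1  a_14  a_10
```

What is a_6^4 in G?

a_6^1 = a_6
a_6^2 = a_6 ∘ a_6 = a_12
a_6^3 = a_12 ∘ a_6 = a_6
a_6^4 = a_6 ∘ a_6 = a_12

a_12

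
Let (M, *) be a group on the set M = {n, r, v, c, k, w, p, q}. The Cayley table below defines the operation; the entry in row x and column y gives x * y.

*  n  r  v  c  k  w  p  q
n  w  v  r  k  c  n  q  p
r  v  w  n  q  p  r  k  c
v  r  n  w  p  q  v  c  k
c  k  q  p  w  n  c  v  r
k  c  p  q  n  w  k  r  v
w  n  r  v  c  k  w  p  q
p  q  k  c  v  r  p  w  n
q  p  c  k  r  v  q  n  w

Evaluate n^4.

n^1 = n
n^2 = n * n = w
n^3 = w * n = n
n^4 = n * n = w
(Structurally, M here is isomorphic to the elementary abelian group (Z_2)^3.)

w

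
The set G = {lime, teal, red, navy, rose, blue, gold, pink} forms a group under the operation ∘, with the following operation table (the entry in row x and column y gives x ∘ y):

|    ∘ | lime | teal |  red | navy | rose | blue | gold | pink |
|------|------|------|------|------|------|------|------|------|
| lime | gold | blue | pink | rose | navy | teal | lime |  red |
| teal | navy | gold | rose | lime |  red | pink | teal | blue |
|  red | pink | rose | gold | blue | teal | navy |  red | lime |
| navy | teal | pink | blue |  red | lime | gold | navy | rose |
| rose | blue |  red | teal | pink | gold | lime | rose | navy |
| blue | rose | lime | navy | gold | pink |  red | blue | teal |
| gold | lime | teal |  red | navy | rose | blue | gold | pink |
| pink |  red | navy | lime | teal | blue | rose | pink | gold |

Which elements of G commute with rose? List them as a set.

{gold, red, rose, teal}

Compare row rose with column rose entry by entry.
teal ∘ rose = red = rose ∘ teal, so teal commutes with rose.
navy ∘ rose = lime but rose ∘ navy = pink, so navy does not.
Collecting the elements that commute with rose: C(rose) = {gold, red, rose, teal}.
(Structurally, G here is isomorphic to the dihedral group D_4.)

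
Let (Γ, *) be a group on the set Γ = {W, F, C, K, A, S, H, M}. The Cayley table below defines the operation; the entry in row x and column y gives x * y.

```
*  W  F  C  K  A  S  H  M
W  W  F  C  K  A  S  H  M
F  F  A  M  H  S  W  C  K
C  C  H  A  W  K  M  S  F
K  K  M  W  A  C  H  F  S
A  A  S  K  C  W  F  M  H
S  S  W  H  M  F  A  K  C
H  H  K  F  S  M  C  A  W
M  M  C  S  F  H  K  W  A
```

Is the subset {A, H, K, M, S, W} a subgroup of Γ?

No

A * S = F, which is not in {A, H, K, M, S, W}.
The subset is not closed under *, so it is not a subgroup.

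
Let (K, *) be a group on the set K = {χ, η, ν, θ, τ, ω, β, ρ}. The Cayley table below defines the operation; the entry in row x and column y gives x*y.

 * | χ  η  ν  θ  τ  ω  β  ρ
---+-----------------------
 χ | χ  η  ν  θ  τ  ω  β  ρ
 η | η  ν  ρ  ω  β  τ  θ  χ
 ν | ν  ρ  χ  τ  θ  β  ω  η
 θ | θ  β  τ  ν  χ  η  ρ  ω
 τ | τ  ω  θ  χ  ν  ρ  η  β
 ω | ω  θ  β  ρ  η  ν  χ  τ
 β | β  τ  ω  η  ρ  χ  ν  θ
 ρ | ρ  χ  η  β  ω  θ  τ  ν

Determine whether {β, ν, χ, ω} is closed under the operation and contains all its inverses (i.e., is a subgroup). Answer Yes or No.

{β, ν, χ, ω} contains the identity χ.
Checking products: every product of two elements of {β, ν, χ, ω} (read from the table) lies in {β, ν, χ, ω}, so the set is closed.
In a finite group, a nonempty closed subset is a subgroup. So {β, ν, χ, ω} ≤ K.

Yes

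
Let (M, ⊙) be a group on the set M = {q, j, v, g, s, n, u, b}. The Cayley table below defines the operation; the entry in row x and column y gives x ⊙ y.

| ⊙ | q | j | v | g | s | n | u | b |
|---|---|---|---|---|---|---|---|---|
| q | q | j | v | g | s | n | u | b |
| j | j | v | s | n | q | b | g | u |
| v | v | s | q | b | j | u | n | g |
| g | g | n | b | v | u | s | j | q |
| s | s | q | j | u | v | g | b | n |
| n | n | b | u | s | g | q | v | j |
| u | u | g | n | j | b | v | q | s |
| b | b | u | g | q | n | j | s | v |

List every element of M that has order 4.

Identity is q. Compute the order of each non-identity element by repeated multiplication:
  j: j → v → s → q  (order 4)
  v: v → q  (order 2)
  g: g → v → b → q  (order 4)
  s: s → v → j → q  (order 4)
  n: n → q  (order 2)
  u: u → q  (order 2)
  b: b → v → g → q  (order 4)
Elements of order 4: {b, g, j, s}.

{b, g, j, s}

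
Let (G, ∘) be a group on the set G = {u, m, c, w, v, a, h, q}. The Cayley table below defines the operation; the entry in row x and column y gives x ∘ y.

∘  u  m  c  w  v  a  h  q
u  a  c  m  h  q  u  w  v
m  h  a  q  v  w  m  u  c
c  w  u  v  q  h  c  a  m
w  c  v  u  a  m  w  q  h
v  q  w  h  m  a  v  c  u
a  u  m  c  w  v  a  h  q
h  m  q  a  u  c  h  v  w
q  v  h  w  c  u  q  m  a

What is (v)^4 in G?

a

v^1 = v
v^2 = v ∘ v = a
v^3 = a ∘ v = v
v^4 = v ∘ v = a
(Structurally, G here is isomorphic to the dihedral group D_4.)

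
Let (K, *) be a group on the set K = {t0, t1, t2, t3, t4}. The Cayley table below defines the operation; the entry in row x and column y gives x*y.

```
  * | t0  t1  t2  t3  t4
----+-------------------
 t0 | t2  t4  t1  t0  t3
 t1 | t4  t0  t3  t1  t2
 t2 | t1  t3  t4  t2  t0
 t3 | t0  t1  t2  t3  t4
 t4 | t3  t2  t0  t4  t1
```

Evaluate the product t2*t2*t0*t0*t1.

t4

t2*t2 = t4
t4*t0 = t3
t3*t0 = t0
t0*t1 = t4
(Structurally, K here is isomorphic to the cyclic group Z_5.)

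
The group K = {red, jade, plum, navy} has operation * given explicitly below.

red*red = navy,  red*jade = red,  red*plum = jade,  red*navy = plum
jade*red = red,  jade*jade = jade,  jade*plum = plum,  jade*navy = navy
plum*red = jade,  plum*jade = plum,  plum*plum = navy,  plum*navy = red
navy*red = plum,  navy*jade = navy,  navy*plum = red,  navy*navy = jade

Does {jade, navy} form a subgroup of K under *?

{jade, navy} contains the identity jade.
Checking products: every product of two elements of {jade, navy} (read from the table) lies in {jade, navy}, so the set is closed.
In a finite group, a nonempty closed subset is a subgroup. So {jade, navy} ≤ K.
(Structurally, K here is isomorphic to the cyclic group Z_4.)

Yes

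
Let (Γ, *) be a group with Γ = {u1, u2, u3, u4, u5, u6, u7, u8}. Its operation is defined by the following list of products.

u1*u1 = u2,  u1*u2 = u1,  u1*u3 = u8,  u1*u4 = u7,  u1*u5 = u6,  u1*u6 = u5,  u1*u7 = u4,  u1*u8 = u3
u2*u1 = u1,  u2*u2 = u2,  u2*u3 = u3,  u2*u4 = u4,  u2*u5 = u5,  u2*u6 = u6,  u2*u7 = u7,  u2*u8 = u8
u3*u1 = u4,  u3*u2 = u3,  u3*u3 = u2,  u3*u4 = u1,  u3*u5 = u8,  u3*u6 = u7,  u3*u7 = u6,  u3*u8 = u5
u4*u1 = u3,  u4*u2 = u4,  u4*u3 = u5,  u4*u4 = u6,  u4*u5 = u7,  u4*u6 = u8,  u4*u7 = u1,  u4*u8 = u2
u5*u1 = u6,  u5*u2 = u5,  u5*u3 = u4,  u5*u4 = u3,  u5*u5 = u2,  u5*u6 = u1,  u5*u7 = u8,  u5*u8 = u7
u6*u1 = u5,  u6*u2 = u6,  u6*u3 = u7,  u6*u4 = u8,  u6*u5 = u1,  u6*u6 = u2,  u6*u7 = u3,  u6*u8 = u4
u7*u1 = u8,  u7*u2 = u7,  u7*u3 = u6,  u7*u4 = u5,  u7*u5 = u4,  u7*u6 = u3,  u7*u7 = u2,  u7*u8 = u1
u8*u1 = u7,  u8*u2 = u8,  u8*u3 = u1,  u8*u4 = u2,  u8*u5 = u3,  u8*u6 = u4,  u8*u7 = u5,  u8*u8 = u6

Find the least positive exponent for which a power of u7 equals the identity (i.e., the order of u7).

The identity element is u2 (its row matches the header).
u7^1 = u7
u7^2 = u7 * u7 = u2
The first power of u7 equal to the identity is u7^2, so ord(u7) = 2.

2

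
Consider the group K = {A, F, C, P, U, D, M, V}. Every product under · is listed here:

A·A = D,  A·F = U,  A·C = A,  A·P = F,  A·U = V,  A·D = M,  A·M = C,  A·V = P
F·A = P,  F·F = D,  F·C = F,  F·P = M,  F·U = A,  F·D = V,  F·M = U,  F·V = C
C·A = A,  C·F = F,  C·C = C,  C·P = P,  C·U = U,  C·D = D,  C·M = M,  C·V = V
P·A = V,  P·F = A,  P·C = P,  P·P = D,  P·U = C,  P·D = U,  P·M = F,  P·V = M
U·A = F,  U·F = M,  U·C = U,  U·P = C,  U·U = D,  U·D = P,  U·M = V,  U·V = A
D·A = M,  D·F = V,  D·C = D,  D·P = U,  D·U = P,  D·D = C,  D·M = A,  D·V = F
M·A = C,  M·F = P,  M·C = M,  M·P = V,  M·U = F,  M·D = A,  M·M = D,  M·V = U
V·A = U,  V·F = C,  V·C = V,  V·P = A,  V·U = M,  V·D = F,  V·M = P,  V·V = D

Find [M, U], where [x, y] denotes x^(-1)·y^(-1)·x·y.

Identity is C; from the table M^(-1) = A and U^(-1) = P.
A·P = F
F·M = U
U·U = D

D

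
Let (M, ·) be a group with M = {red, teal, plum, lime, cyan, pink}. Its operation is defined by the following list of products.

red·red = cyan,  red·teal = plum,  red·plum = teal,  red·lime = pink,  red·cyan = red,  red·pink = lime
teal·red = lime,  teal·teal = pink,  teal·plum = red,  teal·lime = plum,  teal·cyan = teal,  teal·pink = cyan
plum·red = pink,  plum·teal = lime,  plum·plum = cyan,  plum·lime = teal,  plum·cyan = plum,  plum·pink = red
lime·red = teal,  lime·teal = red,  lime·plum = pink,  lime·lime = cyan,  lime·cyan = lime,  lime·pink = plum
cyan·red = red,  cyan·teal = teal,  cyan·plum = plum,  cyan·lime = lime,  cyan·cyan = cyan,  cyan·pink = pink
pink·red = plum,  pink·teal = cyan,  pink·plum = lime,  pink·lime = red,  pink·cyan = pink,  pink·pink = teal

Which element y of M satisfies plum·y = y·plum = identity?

plum

First locate the identity: row cyan matches the header, so cyan is the identity.
Scan row plum for cyan: plum·plum = cyan. Hence plum^(-1) = plum.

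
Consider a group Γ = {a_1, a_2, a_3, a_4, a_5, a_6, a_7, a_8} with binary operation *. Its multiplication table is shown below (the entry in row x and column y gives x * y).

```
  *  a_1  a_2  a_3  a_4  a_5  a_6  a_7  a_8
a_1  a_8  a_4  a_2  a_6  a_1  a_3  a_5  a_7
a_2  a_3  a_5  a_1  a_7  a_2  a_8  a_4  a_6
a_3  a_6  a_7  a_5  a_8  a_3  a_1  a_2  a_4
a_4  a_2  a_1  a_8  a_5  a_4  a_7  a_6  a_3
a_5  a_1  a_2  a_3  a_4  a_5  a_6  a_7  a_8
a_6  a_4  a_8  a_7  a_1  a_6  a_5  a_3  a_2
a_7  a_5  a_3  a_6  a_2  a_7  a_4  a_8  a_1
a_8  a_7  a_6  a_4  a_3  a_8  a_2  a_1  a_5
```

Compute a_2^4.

a_2^1 = a_2
a_2^2 = a_2 * a_2 = a_5
a_2^3 = a_5 * a_2 = a_2
a_2^4 = a_2 * a_2 = a_5

a_5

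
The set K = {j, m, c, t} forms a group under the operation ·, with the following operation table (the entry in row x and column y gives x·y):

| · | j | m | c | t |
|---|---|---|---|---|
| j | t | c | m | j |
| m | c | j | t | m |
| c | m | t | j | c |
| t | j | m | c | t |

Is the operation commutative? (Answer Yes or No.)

Yes

Check whether the table is symmetric across its main diagonal.
Every entry (row x, col y) equals the entry (row y, col x), so K is abelian.
(In fact K ≅ the cyclic group Z_4.)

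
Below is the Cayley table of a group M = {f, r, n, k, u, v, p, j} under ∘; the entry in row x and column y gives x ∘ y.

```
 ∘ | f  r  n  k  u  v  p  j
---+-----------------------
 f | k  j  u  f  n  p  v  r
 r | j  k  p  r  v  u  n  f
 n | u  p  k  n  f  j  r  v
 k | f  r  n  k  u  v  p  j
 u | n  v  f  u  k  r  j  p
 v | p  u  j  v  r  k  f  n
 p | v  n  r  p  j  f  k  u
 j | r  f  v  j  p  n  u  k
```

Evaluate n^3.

n

n^1 = n
n^2 = n ∘ n = k
n^3 = k ∘ n = n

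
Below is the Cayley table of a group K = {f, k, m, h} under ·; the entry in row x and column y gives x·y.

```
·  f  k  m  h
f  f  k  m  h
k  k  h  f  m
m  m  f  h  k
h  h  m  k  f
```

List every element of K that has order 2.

Identity is f. Compute the order of each non-identity element by repeated multiplication:
  k: k → h → m → f  (order 4)
  m: m → h → k → f  (order 4)
  h: h → f  (order 2)
Elements of order 2: {h}.

{h}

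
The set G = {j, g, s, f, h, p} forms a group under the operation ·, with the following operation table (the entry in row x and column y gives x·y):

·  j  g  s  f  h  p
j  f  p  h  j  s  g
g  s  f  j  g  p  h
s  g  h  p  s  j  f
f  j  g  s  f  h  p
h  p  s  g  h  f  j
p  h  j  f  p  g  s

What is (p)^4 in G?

p^1 = p
p^2 = p·p = s
p^3 = s·p = f
p^4 = f·p = p

p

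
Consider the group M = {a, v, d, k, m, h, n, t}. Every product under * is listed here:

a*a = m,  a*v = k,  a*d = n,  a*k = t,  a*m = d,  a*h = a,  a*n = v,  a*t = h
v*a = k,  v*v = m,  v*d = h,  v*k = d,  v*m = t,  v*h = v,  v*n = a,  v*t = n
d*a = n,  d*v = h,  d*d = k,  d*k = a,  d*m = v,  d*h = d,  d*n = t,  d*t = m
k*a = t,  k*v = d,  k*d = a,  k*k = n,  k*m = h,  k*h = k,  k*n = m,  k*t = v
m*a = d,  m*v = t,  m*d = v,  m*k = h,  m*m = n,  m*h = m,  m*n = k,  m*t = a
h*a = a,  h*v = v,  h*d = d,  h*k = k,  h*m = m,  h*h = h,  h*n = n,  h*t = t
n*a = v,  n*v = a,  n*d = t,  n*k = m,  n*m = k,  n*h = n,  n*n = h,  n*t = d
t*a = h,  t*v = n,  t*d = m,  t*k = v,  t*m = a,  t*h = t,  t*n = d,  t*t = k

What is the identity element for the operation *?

h

The identity e satisfies e*x = x for all x, so its row in the table reproduces the column headers.
Row h reads: a, v, d, k, m, h, n, t — exactly the header order. So h is the identity.
(Structurally, M here is isomorphic to the cyclic group Z_8.)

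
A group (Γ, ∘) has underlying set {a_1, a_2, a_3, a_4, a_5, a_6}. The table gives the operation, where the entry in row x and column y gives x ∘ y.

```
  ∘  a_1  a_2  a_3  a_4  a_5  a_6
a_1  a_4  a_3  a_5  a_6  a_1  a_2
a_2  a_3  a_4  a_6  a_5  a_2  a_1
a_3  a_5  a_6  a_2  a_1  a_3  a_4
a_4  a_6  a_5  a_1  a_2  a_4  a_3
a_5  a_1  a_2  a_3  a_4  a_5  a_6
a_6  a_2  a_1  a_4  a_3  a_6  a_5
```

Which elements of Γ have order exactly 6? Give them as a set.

{a_1, a_3}

Identity is a_5. Compute the order of each non-identity element by repeated multiplication:
  a_1: a_1 → a_4 → a_6 → a_2 → a_3 → a_5  (order 6)
  a_2: a_2 → a_4 → a_5  (order 3)
  a_3: a_3 → a_2 → a_6 → a_4 → a_1 → a_5  (order 6)
  a_4: a_4 → a_2 → a_5  (order 3)
  a_6: a_6 → a_5  (order 2)
Elements of order 6: {a_1, a_3}.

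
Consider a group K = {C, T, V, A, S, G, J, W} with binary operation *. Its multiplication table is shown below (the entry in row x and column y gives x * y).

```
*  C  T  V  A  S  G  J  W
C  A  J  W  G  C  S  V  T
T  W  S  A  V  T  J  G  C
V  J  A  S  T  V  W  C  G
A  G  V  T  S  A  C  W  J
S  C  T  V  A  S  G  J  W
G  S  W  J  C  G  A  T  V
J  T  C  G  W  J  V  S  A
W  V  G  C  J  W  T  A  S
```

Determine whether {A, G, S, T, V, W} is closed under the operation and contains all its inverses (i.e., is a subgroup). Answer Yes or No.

A * G = C, which is not in {A, G, S, T, V, W}.
The subset is not closed under *, so it is not a subgroup.

No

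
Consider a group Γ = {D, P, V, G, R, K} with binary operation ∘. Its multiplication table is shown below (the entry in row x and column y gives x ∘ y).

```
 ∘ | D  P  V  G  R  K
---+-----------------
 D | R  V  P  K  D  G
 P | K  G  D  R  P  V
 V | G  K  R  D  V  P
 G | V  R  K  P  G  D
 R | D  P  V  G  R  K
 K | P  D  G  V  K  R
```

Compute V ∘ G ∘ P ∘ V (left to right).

R

V ∘ G = D
D ∘ P = V
V ∘ V = R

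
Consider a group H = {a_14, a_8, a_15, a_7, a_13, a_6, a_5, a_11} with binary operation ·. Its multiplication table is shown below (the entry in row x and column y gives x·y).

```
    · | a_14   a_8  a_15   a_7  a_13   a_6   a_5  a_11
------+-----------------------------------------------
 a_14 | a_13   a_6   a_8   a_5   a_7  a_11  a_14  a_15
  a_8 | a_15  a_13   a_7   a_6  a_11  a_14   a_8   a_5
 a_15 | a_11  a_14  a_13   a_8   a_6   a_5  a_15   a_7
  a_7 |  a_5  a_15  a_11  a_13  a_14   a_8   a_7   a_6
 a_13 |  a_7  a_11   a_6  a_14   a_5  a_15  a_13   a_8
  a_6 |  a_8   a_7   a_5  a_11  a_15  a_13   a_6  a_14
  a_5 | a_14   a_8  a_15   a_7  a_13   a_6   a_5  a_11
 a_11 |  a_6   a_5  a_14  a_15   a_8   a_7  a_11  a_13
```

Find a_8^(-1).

a_11

First locate the identity: row a_5 matches the header, so a_5 is the identity.
Scan row a_8 for a_5: a_8·a_11 = a_5. Hence a_8^(-1) = a_11.
(Structurally, H here is isomorphic to the quaternion group Q_8.)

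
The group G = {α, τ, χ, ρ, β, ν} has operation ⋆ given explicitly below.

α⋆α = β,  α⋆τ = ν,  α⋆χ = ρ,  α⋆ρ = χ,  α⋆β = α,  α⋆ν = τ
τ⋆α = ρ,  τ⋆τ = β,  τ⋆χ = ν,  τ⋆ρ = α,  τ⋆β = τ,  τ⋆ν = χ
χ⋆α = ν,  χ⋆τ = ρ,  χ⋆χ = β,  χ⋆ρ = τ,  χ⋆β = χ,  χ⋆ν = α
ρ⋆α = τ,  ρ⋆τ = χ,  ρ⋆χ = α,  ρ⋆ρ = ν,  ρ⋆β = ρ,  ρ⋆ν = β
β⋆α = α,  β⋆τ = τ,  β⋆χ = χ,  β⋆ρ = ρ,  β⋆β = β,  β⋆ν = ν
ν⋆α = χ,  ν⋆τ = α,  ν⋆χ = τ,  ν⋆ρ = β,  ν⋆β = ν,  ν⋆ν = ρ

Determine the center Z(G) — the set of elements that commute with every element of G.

An element z is central iff its row equals its column in the table.
For α: α ⋆ ρ = χ ≠ τ = ρ ⋆ α, so α ∉ Z.
Checking each element this way leaves Z(G) = {β}.

{β}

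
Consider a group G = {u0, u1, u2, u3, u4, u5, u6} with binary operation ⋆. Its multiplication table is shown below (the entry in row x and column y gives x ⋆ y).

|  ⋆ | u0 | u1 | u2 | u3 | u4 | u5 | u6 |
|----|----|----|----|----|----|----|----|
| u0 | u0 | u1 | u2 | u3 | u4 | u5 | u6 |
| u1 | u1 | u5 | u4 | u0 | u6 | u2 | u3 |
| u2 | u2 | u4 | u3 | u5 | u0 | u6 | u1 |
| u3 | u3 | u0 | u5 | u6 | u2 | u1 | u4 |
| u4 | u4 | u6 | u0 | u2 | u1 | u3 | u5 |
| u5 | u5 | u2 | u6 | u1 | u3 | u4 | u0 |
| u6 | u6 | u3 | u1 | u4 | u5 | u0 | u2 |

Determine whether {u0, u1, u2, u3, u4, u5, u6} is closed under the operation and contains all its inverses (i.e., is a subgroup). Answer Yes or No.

Yes

{u0, u1, u2, u3, u4, u5, u6} contains the identity u0.
Checking products: every product of two elements of {u0, u1, u2, u3, u4, u5, u6} (read from the table) lies in {u0, u1, u2, u3, u4, u5, u6}, so the set is closed.
In a finite group, a nonempty closed subset is a subgroup. So {u0, u1, u2, u3, u4, u5, u6} ≤ G.
(Structurally, G here is isomorphic to the cyclic group Z_7.)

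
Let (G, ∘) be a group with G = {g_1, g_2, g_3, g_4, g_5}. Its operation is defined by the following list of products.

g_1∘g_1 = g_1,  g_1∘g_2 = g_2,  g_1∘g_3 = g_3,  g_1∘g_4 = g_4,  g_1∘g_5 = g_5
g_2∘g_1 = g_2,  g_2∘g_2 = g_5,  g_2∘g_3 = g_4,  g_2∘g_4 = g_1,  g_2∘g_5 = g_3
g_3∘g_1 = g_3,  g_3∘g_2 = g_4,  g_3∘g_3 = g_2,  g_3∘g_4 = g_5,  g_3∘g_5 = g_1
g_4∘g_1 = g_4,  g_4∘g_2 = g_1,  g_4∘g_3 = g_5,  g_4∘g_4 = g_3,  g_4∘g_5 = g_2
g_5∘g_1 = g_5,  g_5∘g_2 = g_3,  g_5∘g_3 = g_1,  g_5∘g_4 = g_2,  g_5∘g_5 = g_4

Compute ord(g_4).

5

The identity element is g_1 (its row matches the header).
g_4^1 = g_4
g_4^2 = g_4 ∘ g_4 = g_3
g_4^3 = g_3 ∘ g_4 = g_5
g_4^4 = g_5 ∘ g_4 = g_2
g_4^5 = g_2 ∘ g_4 = g_1
The first power of g_4 equal to the identity is g_4^5, so ord(g_4) = 5.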